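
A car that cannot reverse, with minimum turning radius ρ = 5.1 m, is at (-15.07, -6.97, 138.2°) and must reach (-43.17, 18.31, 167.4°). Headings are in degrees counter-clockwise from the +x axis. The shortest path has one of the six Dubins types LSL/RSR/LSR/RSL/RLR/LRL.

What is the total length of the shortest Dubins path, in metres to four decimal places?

Let ψ = atan2(Δy, Δx) = atan2(25.28, -28.10) = 138.0241° be the start→goal bearing.
Normalize: d = |goal − start| / ρ = 37.797995/5.1 = 7.411372, α = (θ_start − ψ) mod 360° = 0.1759° = 0.003071 rad, β = (θ_goal − ψ) mod 360° = 29.3759° = 0.512707 rad.
Common terms: sin α = 0.003071, cos α = 0.999995, sin β = 0.490538, cos β = 0.871420, cos(α−β) = 0.872922, d² = 54.928428. Work in radians in the unit-radius frame; every candidate has L = ρ·(t + p + q).
LSL: p² = 2 + d² − 2cos(α−β) + 2d(sin α − sin β) = 47.956983; p = √p² = 6.925098; φ = atan2(cos β − cos α, d + sin α − sin β) = -0.018568 rad; t = (φ − α) mod 2π = 6.261547 rad, q = (β − φ) mod 2π = 0.531275 rad → L = 5.1·(6.261547 + 6.925098 + 0.531275) = 5.1·13.717920 = 69.961390 m
RSR: p² = 2 + d² − 2cos(α−β) + 2d(sin β − sin α) = 62.408183; p = √p² = 7.899885; φ = atan2(cos α − cos β, d − sin α + sin β) = 0.016276 rad; t = (α − φ) mod 2π = 6.269980 rad, q = (φ − β) mod 2π = 5.786755 rad → L = 5.1·(6.269980 + 7.899885 + 5.786755) = 5.1·19.956619 = 101.778759 m
LSR: p² = d² − 2 + 2cos(α−β) + 2d(sin α + sin β) = 61.990908; p = √p² = 7.873430; φ = atan2(−cos α − cos β, d + sin α + sin β) − atan2(−2, p) = 0.016298 rad; t = (φ − α) mod 2π = 0.013228 rad, q = (φ − β) mod 2π = 5.786777 rad → L = 5.1·(0.013228 + 7.873430 + 5.786777) = 5.1·13.673435 = 69.734518 m
RSL: p² = d² − 2 + 2cos(α−β) − 2d(sin α + sin β) = 47.357636; p = √p² = 6.881688; φ = atan2(cos α + cos β, d − sin α − sin β) − atan2(2, p) = -0.018636 rad; t = (α − φ) mod 2π = 0.021707 rad, q = (β − φ) mod 2π = 0.531343 rad → L = 5.1·(0.021707 + 6.881688 + 0.531343) = 5.1·7.434738 = 37.917162 m
RLR: c = (6 − d² + 2cos(α−β) + 2d(sin α − sin β))/8 = -6.801023, |c| > 1 → infeasible
LRL: c = (6 − d² + 2cos(α−β) − 2d(sin α − sin β))/8 = -4.994623, |c| > 1 → infeasible
Shortest: RSL with L = 37.917162 m ≈ 37.9172 m

37.9172 m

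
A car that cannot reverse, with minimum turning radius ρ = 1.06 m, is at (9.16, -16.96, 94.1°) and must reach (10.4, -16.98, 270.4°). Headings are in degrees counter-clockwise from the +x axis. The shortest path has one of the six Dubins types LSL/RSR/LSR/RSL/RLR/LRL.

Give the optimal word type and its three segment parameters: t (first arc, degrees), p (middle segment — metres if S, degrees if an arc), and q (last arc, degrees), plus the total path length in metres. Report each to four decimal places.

Let ψ = atan2(Δy, Δx) = atan2(-0.02, 1.24) = -0.9240° be the start→goal bearing.
Normalize: d = |goal − start| / ρ = 1.240161/1.06 = 1.169963, α = (θ_start − ψ) mod 360° = 95.0240° = 1.658482 rad, β = (θ_goal − ψ) mod 360° = 271.3240° = 4.735498 rad.
Common terms: sin α = 0.996158, cos α = -0.087574, sin β = -0.999733, cos β = 0.023107, cos(α−β) = -0.997916, d² = 1.368815. Work in radians in the unit-radius frame; every candidate has L = ρ·(t + p + q).
LSL: p² = 2 + d² − 2cos(α−β) + 2d(sin α − sin β) = 10.034885; p = √p² = 3.167789; φ = atan2(cos β − cos α, d + sin α − sin β) = 0.034947 rad; t = (φ − α) mod 2π = 4.659649 rad, q = (β − φ) mod 2π = 4.700551 rad → L = 1.06·(4.659649 + 3.167789 + 4.700551) = 1.06·12.527989 = 13.279669 m
RSR: p² = 2 + d² − 2cos(α−β) + 2d(sin β − sin α) = 0.694407; p = √p² = 0.833311; φ = atan2(cos α − cos β, d − sin α + sin β) = -3.008379 rad; t = (α − φ) mod 2π = 4.666861 rad, q = (φ − β) mod 2π = 4.822494 rad → L = 1.06·(4.666861 + 0.833311 + 4.822494) = 1.06·10.322666 = 10.942026 m
LSR: p² = d² − 2 + 2cos(α−β) + 2d(sin α + sin β) = -2.635382 < 0 → infeasible
RSL: p² = d² − 2 + 2cos(α−β) − 2d(sin α + sin β) = -2.618652 < 0 → infeasible
RLR: c = (6 − d² + 2cos(α−β) + 2d(sin α − sin β))/8 = 0.913199; p = 2π − arccos c = 5.863456 rad; φ = atan2(cos α − cos β, d − sin α + sin β) = -3.008379 rad; t = (α − φ + p/2) mod 2π = 1.315404 rad, q = (α − β − t + p) mod 2π = 1.471037 rad → L = 1.06·(1.315404 + 5.863456 + 1.471037) = 1.06·8.649896 = 9.168890 m
LRL: c = (6 − d² + 2cos(α−β) − 2d(sin α − sin β))/8 = -0.254361; p = 2π − arccos c = 4.455202 rad; φ = atan2(cos β − cos α, d + sin α − sin β) = 0.034947 rad; t = (φ − α + p/2) mod 2π = 0.604065 rad, q = (β − α − t + p) mod 2π = 0.644967 rad → L = 1.06·(0.604065 + 4.455202 + 0.644967) = 1.06·5.704235 = 6.046489 m
Shortest: LRL with L = 6.046489 m ≈ 6.0465 m
Convert LRL to answer units (arcs ×180/π): t = 0.604065·180/π = 34.6104°, p = 4.455202·180/π = 255.2643°, q = 0.644967·180/π = 36.9539°, L = 6.0465 m.

LRL: t = 34.6104°, p = 255.2643°, q = 36.9539°, L = 6.0465 m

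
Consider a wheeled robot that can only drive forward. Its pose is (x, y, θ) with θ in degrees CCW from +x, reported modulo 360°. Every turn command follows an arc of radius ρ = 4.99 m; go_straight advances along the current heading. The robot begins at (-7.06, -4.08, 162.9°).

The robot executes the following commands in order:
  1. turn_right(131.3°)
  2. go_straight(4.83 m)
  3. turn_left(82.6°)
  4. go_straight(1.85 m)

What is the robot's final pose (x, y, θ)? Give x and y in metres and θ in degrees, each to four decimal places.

set_pose: (x, y, θ) = (-7.0600, -4.0800, 162.9000°), ρ = 4.99
turn_right(131.3°): centre at ρ to the right, rotate −131.3° → (-8.2074, 4.9395, 31.6000°)
go_straight(4.83): x += 4.83·cos θ, y += 4.83·sin θ → (-4.0936, 7.4704, 31.6000°)
turn_left(82.6°): centre at ρ to the left, rotate +82.6° → (-2.1568, 13.7660, 114.2000°)
go_straight(1.85): x += 1.85·cos θ, y += 1.85·sin θ → (-2.9152, 15.4534, 114.2000°)

(-2.9152, 15.4534, 114.2000°)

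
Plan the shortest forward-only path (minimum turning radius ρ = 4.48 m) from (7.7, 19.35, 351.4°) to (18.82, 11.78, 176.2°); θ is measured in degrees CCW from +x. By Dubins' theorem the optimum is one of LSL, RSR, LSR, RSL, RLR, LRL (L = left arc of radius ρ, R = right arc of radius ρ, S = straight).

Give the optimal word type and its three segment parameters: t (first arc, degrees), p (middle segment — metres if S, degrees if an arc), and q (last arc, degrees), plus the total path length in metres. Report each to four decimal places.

LSR: t = 16.6484°, p = 9.5869 m, q = 191.8484°, L = 25.8895 m

Let ψ = atan2(Δy, Δx) = atan2(-7.57, 11.12) = -34.2453° be the start→goal bearing.
Normalize: d = |goal − start| / ρ = 13.452111/4.48 = 3.002703, α = (θ_start − ψ) mod 360° = 25.6453° = 0.447595 rad, β = (θ_goal − ψ) mod 360° = 210.4453° = 3.672963 rad.
Common terms: sin α = 0.432798, cos α = 0.901491, sin β = -0.506715, cos β = -0.862113, cos(α−β) = -0.996493, d² = 9.016228. Work in radians in the unit-radius frame; every candidate has L = ρ·(t + p + q).
LSL: p² = 2 + d² − 2cos(α−β) + 2d(sin α − sin β) = 18.651376; p = √p² = 4.318724; φ = atan2(cos β − cos α, d + sin α − sin β) = -0.420659 rad; t = (φ − α) mod 2π = 5.414931 rad, q = (β − φ) mod 2π = 4.093622 rad → L = 4.48·(5.414931 + 4.318724 + 4.093622) = 4.48·13.827278 = 61.946204 m
RSR: p² = 2 + d² − 2cos(α−β) + 2d(sin β − sin α) = 7.367051; p = √p² = 2.714231; φ = atan2(cos α − cos β, d − sin α + sin β) = 0.707271 rad; t = (α − φ) mod 2π = 6.023509 rad, q = (φ − β) mod 2π = 3.317493 rad → L = 4.48·(6.023509 + 2.714231 + 3.317493) = 4.48·12.055233 = 54.007445 m
LSR: p² = d² − 2 + 2cos(α−β) + 2d(sin α + sin β) = 4.579341; p = √p² = 2.139939; φ = atan2(−cos α − cos β, d + sin α + sin β) − atan2(−2, p) = 0.738165 rad; t = (φ − α) mod 2π = 0.290570 rad, q = (φ − β) mod 2π = 3.348387 rad → L = 4.48·(0.290570 + 2.139939 + 3.348387) = 4.48·5.778896 = 25.889455 m
RSL: p² = d² − 2 + 2cos(α−β) − 2d(sin α + sin β) = 5.467143; p = √p² = 2.338192; φ = atan2(cos α + cos β, d − sin α − sin β) − atan2(2, p) = -0.694800 rad; t = (α − φ) mod 2π = 1.142395 rad, q = (β − φ) mod 2π = 4.367764 rad → L = 4.48·(1.142395 + 2.338192 + 4.367764) = 4.48·7.848351 = 35.160612 m
RLR: c = (6 − d² + 2cos(α−β) + 2d(sin α − sin β))/8 = 0.079119; p = 2π − arccos c = 4.791590 rad; φ = atan2(cos α − cos β, d − sin α + sin β) = 0.707271 rad; t = (α − φ + p/2) mod 2π = 2.136119 rad, q = (α − β − t + p) mod 2π = 5.713289 rad → L = 4.48·(2.136119 + 4.791590 + 5.713289) = 4.48·12.640998 = 56.631669 m
LRL: c = (6 − d² + 2cos(α−β) − 2d(sin α − sin β))/8 = -1.331422, |c| > 1 → infeasible
Shortest: LSR with L = 25.889455 m ≈ 25.8895 m
Convert LSR to answer units (arcs ×180/π): t = 0.290570·180/π = 16.6484°, p = ρ·p = 4.48·2.139939 = 9.5869 m, q = 3.348387·180/π = 191.8484°, L = 25.8895 m.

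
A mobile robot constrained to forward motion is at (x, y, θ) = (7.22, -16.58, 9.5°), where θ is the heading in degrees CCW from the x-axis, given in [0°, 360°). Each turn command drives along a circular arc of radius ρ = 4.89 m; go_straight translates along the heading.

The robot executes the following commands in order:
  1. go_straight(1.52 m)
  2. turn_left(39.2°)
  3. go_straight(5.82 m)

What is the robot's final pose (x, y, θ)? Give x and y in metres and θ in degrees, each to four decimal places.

(15.4270, -10.3612, 48.7000°)

set_pose: (x, y, θ) = (7.2200, -16.5800, 9.5000°), ρ = 4.89
go_straight(1.52): x += 1.52·cos θ, y += 1.52·sin θ → (8.7192, -16.3291, 9.5000°)
turn_left(39.2°): centre at ρ to the left, rotate +39.2° → (11.5858, -14.7336, 48.7000°)
go_straight(5.82): x += 5.82·cos θ, y += 5.82·sin θ → (15.4270, -10.3612, 48.7000°)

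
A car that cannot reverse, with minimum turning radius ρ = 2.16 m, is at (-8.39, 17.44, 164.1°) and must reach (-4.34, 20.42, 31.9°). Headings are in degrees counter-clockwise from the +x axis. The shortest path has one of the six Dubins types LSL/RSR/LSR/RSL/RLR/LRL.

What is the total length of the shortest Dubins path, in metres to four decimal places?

Let ψ = atan2(Δy, Δx) = atan2(2.98, 4.05) = 36.3457° be the start→goal bearing.
Normalize: d = |goal − start| / ρ = 5.028210/2.16 = 2.327875, α = (θ_start − ψ) mod 360° = 127.7543° = 2.229733 rad, β = (θ_goal − ψ) mod 360° = 355.5543° = 6.205593 rad.
Common terms: sin α = 0.790644, cos α = -0.612276, sin β = -0.077515, cos β = 0.996991, cos(α−β) = -0.671721, d² = 5.419003. Work in radians in the unit-radius frame; every candidate has L = ρ·(t + p + q).
LSL: p² = 2 + d² − 2cos(α−β) + 2d(sin α − sin β) = 12.804374; p = √p² = 3.578320; φ = atan2(cos β − cos α, d + sin α − sin β) = 0.466460 rad; t = (φ − α) mod 2π = 4.519912 rad, q = (β − φ) mod 2π = 5.739133 rad → L = 2.16·(4.519912 + 3.578320 + 5.739133) = 2.16·13.837365 = 29.888709 m
RSR: p² = 2 + d² − 2cos(α−β) + 2d(sin β − sin α) = 4.720514; p = √p² = 2.172674; φ = atan2(cos α − cos β, d − sin α + sin β) = -0.834089 rad; t = (α − φ) mod 2π = 3.063822 rad, q = (φ − β) mod 2π = 5.526688 rad → L = 2.16·(3.063822 + 2.172674 + 5.526688) = 2.16·10.763185 = 23.248480 m
LSR: p² = d² − 2 + 2cos(α−β) + 2d(sin α + sin β) = 5.395713; p = √p² = 2.322867; φ = atan2(−cos α − cos β, d + sin α + sin β) − atan2(−2, p) = 0.585008 rad; t = (φ − α) mod 2π = 4.638460 rad, q = (φ − β) mod 2π = 0.662600 rad → L = 2.16·(4.638460 + 2.322867 + 0.662600) = 2.16·7.623928 = 16.467684 m
RSL: p² = d² − 2 + 2cos(α−β) − 2d(sin α + sin β) = -1.244590 < 0 → infeasible
RLR: c = (6 − d² + 2cos(α−β) + 2d(sin α − sin β))/8 = 0.409936; p = 2π − arccos c = 5.134773 rad; φ = atan2(cos α − cos β, d − sin α + sin β) = -0.834089 rad; t = (α − φ + p/2) mod 2π = 5.631208 rad, q = (α − β − t + p) mod 2π = 1.810889 rad → L = 2.16·(5.631208 + 5.134773 + 1.810889) = 2.16·12.576870 = 27.166040 m
LRL: c = (6 − d² + 2cos(α−β) − 2d(sin α − sin β))/8 = -0.600547; p = 2π − arccos c = 4.068204 rad; φ = atan2(cos β − cos α, d + sin α − sin β) = 0.466460 rad; t = (φ − α + p/2) mod 2π = 0.270829 rad, q = (β − α − t + p) mod 2π = 1.490050 rad → L = 2.16·(0.270829 + 4.068204 + 1.490050) = 2.16·5.829083 = 12.590820 m
Shortest: LRL with L = 12.590820 m ≈ 12.5908 m

12.5908 m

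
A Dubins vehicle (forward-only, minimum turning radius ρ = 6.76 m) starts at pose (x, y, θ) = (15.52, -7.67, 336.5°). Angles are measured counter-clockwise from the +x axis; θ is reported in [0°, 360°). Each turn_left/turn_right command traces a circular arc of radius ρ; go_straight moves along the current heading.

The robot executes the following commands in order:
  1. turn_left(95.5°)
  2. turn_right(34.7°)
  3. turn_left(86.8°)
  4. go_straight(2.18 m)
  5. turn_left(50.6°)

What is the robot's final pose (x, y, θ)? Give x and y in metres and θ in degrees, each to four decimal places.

(22.2831, 13.6425, 174.7000°)

set_pose: (x, y, θ) = (15.5200, -7.6700, 336.5000°), ρ = 6.76
turn_left(95.5°): centre at ρ to the left, rotate +95.5° → (24.6447, -3.5596, 432.0000° ≡ 72.0000°)
turn_right(34.7°): centre at ρ to the right, rotate −34.7° → (26.9773, -0.2712, 37.3000°)
turn_left(86.8°): centre at ρ to the left, rotate +86.8° → (28.4786, 8.8961, 124.1000°)
go_straight(2.18): x += 2.18·cos θ, y += 2.18·sin θ → (27.2564, 10.7013, 124.1000°)
turn_left(50.6°): centre at ρ to the left, rotate +50.6° → (22.2831, 13.6425, 174.7000°)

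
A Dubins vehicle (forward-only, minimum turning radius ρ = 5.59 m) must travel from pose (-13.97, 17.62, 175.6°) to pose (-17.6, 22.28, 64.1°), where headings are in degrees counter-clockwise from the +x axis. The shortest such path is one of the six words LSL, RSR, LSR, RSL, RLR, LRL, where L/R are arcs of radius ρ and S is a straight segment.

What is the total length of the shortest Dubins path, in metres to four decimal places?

42.4945 m

Let ψ = atan2(Δy, Δx) = atan2(4.66, -3.63) = 127.9175° be the start→goal bearing.
Normalize: d = |goal − start| / ρ = 5.906987/5.59 = 1.056706, α = (θ_start − ψ) mod 360° = 47.6825° = 0.832216 rad, β = (θ_goal − ψ) mod 360° = 296.1825° = 5.169359 rad.
Common terms: sin α = 0.739425, cos α = 0.673239, sin β = -0.897393, cos β = 0.441231, cos(α−β) = -0.366501, d² = 1.116628. Work in radians in the unit-radius frame; every candidate has L = ρ·(t + p + q).
LSL: p² = 2 + d² − 2cos(α−β) + 2d(sin α − sin β) = 7.308903; p = √p² = 2.703498; φ = atan2(cos β − cos α, d + sin α − sin β) = -0.085923 rad; t = (φ − α) mod 2π = 5.365046 rad, q = (β − φ) mod 2π = 5.255283 rad → L = 5.59·(5.365046 + 2.703498 + 5.255283) = 5.59·13.323827 = 74.480192 m
RSR: p² = 2 + d² − 2cos(α−β) + 2d(sin β − sin α) = 0.390358; p = √p² = 0.624786; φ = atan2(cos α − cos β, d − sin α + sin β) = 2.761142 rad; t = (α − φ) mod 2π = 4.354259 rad, q = (φ − β) mod 2π = 3.874968 rad → L = 5.59·(4.354259 + 0.624786 + 3.874968) = 5.59·8.854014 = 49.493936 m
LSR: p² = d² − 2 + 2cos(α−β) + 2d(sin α + sin β) = -1.950226 < 0 → infeasible
RSL: p² = d² − 2 + 2cos(α−β) − 2d(sin α + sin β) = -1.282523 < 0 → infeasible
RLR: c = (6 − d² + 2cos(α−β) + 2d(sin α − sin β))/8 = 0.951205; p = 2π − arccos c = 5.969508 rad; φ = atan2(cos α − cos β, d − sin α + sin β) = 2.761142 rad; t = (α − φ + p/2) mod 2π = 1.055828 rad, q = (α − β − t + p) mod 2π = 0.576537 rad → L = 5.59·(1.055828 + 5.969508 + 0.576537) = 5.59·7.601872 = 42.494467 m
LRL: c = (6 − d² + 2cos(α−β) − 2d(sin α − sin β))/8 = 0.086387; p = 2π − arccos c = 4.798884 rad; φ = atan2(cos β − cos α, d + sin α − sin β) = -0.085923 rad; t = (φ − α + p/2) mod 2π = 1.481303 rad, q = (β − α − t + p) mod 2π = 1.371539 rad → L = 5.59·(1.481303 + 4.798884 + 1.371539) = 5.59·7.651726 = 42.773147 m
Shortest: RLR with L = 42.494467 m ≈ 42.4945 m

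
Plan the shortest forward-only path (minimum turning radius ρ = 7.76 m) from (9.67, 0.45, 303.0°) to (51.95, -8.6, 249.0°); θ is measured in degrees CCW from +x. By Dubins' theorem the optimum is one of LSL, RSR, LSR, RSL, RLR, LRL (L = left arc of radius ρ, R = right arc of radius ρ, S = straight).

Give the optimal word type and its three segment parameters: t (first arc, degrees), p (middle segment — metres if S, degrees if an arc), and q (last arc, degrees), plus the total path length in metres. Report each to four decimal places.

LSR: t = 67.5035°, p = 26.1360 m, q = 121.5035°, L = 51.7347 m

Let ψ = atan2(Δy, Δx) = atan2(-9.05, 42.28) = -12.0818° be the start→goal bearing.
Normalize: d = |goal − start| / ρ = 43.237725/7.76 = 5.571872, α = (θ_start − ψ) mod 360° = 315.0818° = 5.499215 rad, β = (θ_goal − ψ) mod 360° = 261.0818° = 4.556737 rad.
Common terms: sin α = -0.706097, cos α = 0.708116, sin β = -0.987911, cos β = -0.155024, cos(α−β) = 0.587785, d² = 31.045756. Work in radians in the unit-radius frame; every candidate has L = ρ·(t + p + q).
LSL: p² = 2 + d² − 2cos(α−β) + 2d(sin α − sin β) = 35.010650; p = √p² = 5.916980; φ = atan2(cos β − cos α, d + sin α − sin β) = -0.146397 rad; t = (φ − α) mod 2π = 0.637573 rad, q = (β − φ) mod 2π = 4.703134 rad → L = 7.76·(0.637573 + 5.916980 + 4.703134) = 7.76·11.257687 = 87.359653 m
RSR: p² = 2 + d² − 2cos(α−β) + 2d(sin β − sin α) = 28.729721; p = √p² = 5.360011; φ = atan2(cos α − cos β, d − sin α + sin β) = 0.161737 rad; t = (α − φ) mod 2π = 5.337477 rad, q = (φ − β) mod 2π = 1.888186 rad → L = 7.76·(5.337477 + 5.360011 + 1.888186) = 7.76·12.585674 = 97.664833 m
LSR: p² = d² − 2 + 2cos(α−β) + 2d(sin α + sin β) = 11.343744; p = √p² = 3.368048; φ = atan2(−cos α − cos β, d + sin α + sin β) − atan2(−2, p) = 0.394188 rad; t = (φ − α) mod 2π = 1.178158 rad, q = (φ − β) mod 2π = 2.120636 rad → L = 7.76·(1.178158 + 3.368048 + 2.120636) = 7.76·6.666842 = 51.734690 m
RSL: p² = d² − 2 + 2cos(α−β) − 2d(sin α + sin β) = 49.098908; p = √p² = 7.007061; φ = atan2(cos α + cos β, d − sin α − sin β) − atan2(2, p) = -0.202058 rad; t = (α − φ) mod 2π = 5.701273 rad, q = (β − φ) mod 2π = 4.758795 rad → L = 7.76·(5.701273 + 7.007061 + 4.758795) = 7.76·17.467130 = 135.544926 m
RLR: c = (6 − d² + 2cos(α−β) + 2d(sin α − sin β))/8 = -2.591215, |c| > 1 → infeasible
LRL: c = (6 − d² + 2cos(α−β) − 2d(sin α − sin β))/8 = -3.376331, |c| > 1 → infeasible
Shortest: LSR with L = 51.734690 m ≈ 51.7347 m
Convert LSR to answer units (arcs ×180/π): t = 1.178158·180/π = 67.5035°, p = ρ·p = 7.76·3.368048 = 26.1360 m, q = 2.120636·180/π = 121.5035°, L = 51.7347 m.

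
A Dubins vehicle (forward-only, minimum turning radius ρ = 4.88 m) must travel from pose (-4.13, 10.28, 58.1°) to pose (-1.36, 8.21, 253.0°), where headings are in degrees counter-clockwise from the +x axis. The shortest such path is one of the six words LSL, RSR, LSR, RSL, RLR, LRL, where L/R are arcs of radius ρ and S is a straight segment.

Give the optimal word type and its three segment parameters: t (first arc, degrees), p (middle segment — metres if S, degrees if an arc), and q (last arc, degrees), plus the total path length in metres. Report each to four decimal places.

LRL: t = 52.1546°, p = 275.8785°, q = 58.6239°, L = 32.9324 m

Let ψ = atan2(Δy, Δx) = atan2(-2.07, 2.77) = -36.7705° be the start→goal bearing.
Normalize: d = |goal − start| / ρ = 3.458005/4.88 = 0.708608, α = (θ_start − ψ) mod 360° = 94.8705° = 1.655802 rad, β = (θ_goal − ψ) mod 360° = 289.7705° = 5.057449 rad.
Common terms: sin α = 0.996389, cos α = -0.084904, sin β = -0.941055, cos β = 0.338253, cos(α−β) = -0.966376, d² = 0.502125. Work in radians in the unit-radius frame; every candidate has L = ρ·(t + p + q).
LSL: p² = 2 + d² − 2cos(α−β) + 2d(sin α − sin β) = 7.180653; p = √p² = 2.679674; φ = atan2(cos β − cos α, d + sin α − sin β) = 0.158577 rad; t = (φ − α) mod 2π = 4.785960 rad, q = (β − φ) mod 2π = 4.898872 rad → L = 4.88·(4.785960 + 2.679674 + 4.898872) = 4.88·12.364506 = 60.338789 m
RSR: p² = 2 + d² − 2cos(α−β) + 2d(sin β − sin α) = 1.689101; p = √p² = 1.299654; φ = atan2(cos α − cos β, d − sin α + sin β) = -2.809955 rad; t = (α − φ) mod 2π = 4.465757 rad, q = (φ − β) mod 2π = 4.698967 rad → L = 4.88·(4.465757 + 1.299654 + 4.698967) = 4.88·10.464378 = 51.066166 m
LSR: p² = d² − 2 + 2cos(α−β) + 2d(sin α + sin β) = -3.352207 < 0 → infeasible
RSL: p² = d² − 2 + 2cos(α−β) − 2d(sin α + sin β) = -3.509048 < 0 → infeasible
RLR: c = (6 − d² + 2cos(α−β) + 2d(sin α − sin β))/8 = 0.788862; p = 2π − arccos c = 5.621345 rad; φ = atan2(cos α − cos β, d − sin α + sin β) = -2.809955 rad; t = (α − φ + p/2) mod 2π = 0.993244 rad, q = (α − β − t + p) mod 2π = 1.226454 rad → L = 4.88·(0.993244 + 5.621345 + 1.226454) = 4.88·7.841043 = 38.264288 m
LRL: c = (6 − d² + 2cos(α−β) − 2d(sin α − sin β))/8 = 0.102418; p = 2π − arccos c = 4.814987 rad; φ = atan2(cos β − cos α, d + sin α − sin β) = 0.158577 rad; t = (φ − α + p/2) mod 2π = 0.910269 rad, q = (β − α − t + p) mod 2π = 1.023180 rad → L = 4.88·(0.910269 + 4.814987 + 1.023180) = 4.88·6.748436 = 32.932368 m
Shortest: LRL with L = 32.932368 m ≈ 32.9324 m
Convert LRL to answer units (arcs ×180/π): t = 0.910269·180/π = 52.1546°, p = 4.814987·180/π = 275.8785°, q = 1.023180·180/π = 58.6239°, L = 32.9324 m.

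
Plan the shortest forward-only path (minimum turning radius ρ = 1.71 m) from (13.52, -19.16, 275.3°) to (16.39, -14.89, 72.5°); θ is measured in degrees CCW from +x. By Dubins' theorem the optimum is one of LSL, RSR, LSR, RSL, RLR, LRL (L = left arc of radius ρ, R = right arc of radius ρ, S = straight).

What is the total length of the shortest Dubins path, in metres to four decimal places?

Let ψ = atan2(Δy, Δx) = atan2(4.27, 2.87) = 56.0937° be the start→goal bearing.
Normalize: d = |goal − start| / ρ = 5.144881/1.71 = 3.008702, α = (θ_start − ψ) mod 360° = 219.2063° = 3.825871 rad, β = (θ_goal − ψ) mod 360° = 16.4063° = 0.286344 rad.
Common terms: sin α = -0.632114, cos α = -0.774875, sin β = 0.282447, cos β = 0.959283, cos(α−β) = -0.921863, d² = 9.052290. Work in radians in the unit-radius frame; every candidate has L = ρ·(t + p + q).
LSL: p² = 2 + d² − 2cos(α−β) + 2d(sin α − sin β) = 7.392734; p = √p² = 2.718958; φ = atan2(cos β − cos α, d + sin α − sin β) = 0.691642 rad; t = (φ − α) mod 2π = 3.148956 rad, q = (β − φ) mod 2π = 5.877887 rad → L = 1.71·(3.148956 + 2.718958 + 5.877887) = 1.71·11.745801 = 20.085320 m
RSR: p² = 2 + d² − 2cos(α−β) + 2d(sin β − sin α) = 18.399298; p = √p² = 4.289440; φ = atan2(cos α − cos β, d − sin α + sin β) = -0.416197 rad; t = (α − φ) mod 2π = 4.242069 rad, q = (φ − β) mod 2π = 5.580644 rad → L = 1.71·(4.242069 + 4.289440 + 5.580644) = 1.71·14.112153 = 24.131782 m
LSR: p² = d² − 2 + 2cos(α−β) + 2d(sin α + sin β) = 3.104472; p = √p² = 1.761951; φ = atan2(−cos α − cos β, d + sin α + sin β) − atan2(−2, p) = 0.779351 rad; t = (φ − α) mod 2π = 3.236665 rad, q = (φ − β) mod 2π = 0.493008 rad → L = 1.71·(3.236665 + 1.761951 + 0.493008) = 1.71·5.491624 = 9.390678 m
RSL: p² = d² − 2 + 2cos(α−β) − 2d(sin α + sin β) = 7.312655; p = √p² = 2.704192; φ = atan2(cos α + cos β, d − sin α − sin β) − atan2(2, p) = -0.581952 rad; t = (α − φ) mod 2π = 4.407823 rad, q = (β − φ) mod 2π = 0.868296 rad → L = 1.71·(4.407823 + 2.704192 + 0.868296) = 1.71·7.980311 = 13.646332 m
RLR: c = (6 − d² + 2cos(α−β) + 2d(sin α − sin β))/8 = -1.299912, |c| > 1 → infeasible
LRL: c = (6 − d² + 2cos(α−β) − 2d(sin α − sin β))/8 = 0.075908; p = 2π − arccos c = 4.788370 rad; φ = atan2(cos β − cos α, d + sin α − sin β) = 0.691642 rad; t = (φ − α + p/2) mod 2π = 5.543141 rad, q = (β − α − t + p) mod 2π = 1.988887 rad → L = 1.71·(5.543141 + 4.788370 + 1.988887) = 1.71·12.320398 = 21.067881 m
Shortest: LSR with L = 9.390678 m ≈ 9.3907 m

9.3907 m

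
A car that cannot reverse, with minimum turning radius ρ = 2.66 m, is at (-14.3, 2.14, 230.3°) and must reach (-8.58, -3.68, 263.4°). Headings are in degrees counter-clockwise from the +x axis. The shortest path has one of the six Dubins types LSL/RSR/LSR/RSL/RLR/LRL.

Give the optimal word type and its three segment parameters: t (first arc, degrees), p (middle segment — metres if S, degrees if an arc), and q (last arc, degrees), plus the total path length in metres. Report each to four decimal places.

Let ψ = atan2(Δy, Δx) = atan2(-5.82, 5.72) = -45.4965° be the start→goal bearing.
Normalize: d = |goal − start| / ρ = 8.160319/2.66 = 3.067789, α = (θ_start − ψ) mod 360° = 275.7965° = 4.813557 rad, β = (θ_goal − ψ) mod 360° = 308.8965° = 5.391261 rad.
Common terms: sin α = -0.994887, cos α = 0.100995, sin β = -0.778282, cos β = 0.627915, cos(α−β) = 0.837719, d² = 9.411329. Work in radians in the unit-radius frame; every candidate has L = ρ·(t + p + q).
LSL: p² = 2 + d² − 2cos(α−β) + 2d(sin α − sin β) = 8.406893; p = √p² = 2.899464; φ = atan2(cos β − cos α, d + sin α − sin β) = 0.182746 rad; t = (φ − α) mod 2π = 1.652374 rad, q = (β − φ) mod 2π = 5.208515 rad → L = 2.66·(1.652374 + 2.899464 + 5.208515) = 2.66·9.760354 = 25.962541 m
RSR: p² = 2 + d² − 2cos(α−β) + 2d(sin β − sin α) = 11.064890; p = √p² = 3.326393; φ = atan2(cos α − cos β, d − sin α + sin β) = -0.159076 rad; t = (α − φ) mod 2π = 4.972633 rad, q = (φ − β) mod 2π = 0.732849 rad → L = 2.66·(4.972633 + 3.326393 + 0.732849) = 2.66·9.031874 = 24.024786 m
LSR: p² = d² − 2 + 2cos(α−β) + 2d(sin α + sin β) = -1.792647 < 0 → infeasible
RSL: p² = d² − 2 + 2cos(α−β) − 2d(sin α + sin β) = 19.966180; p = √p² = 4.468353; φ = atan2(cos α + cos β, d − sin α − sin β) − atan2(2, p) = -0.271401 rad; t = (α − φ) mod 2π = 5.084958 rad, q = (β − φ) mod 2π = 5.662662 rad → L = 2.66·(5.084958 + 4.468353 + 5.662662) = 2.66·15.215972 = 40.474487 m
RLR: c = (6 − d² + 2cos(α−β) + 2d(sin α − sin β))/8 = -0.383111; p = 2π − arccos c = 4.319227 rad; φ = atan2(cos α − cos β, d − sin α + sin β) = -0.159076 rad; t = (α − φ + p/2) mod 2π = 0.849061 rad, q = (α − β − t + p) mod 2π = 2.892462 rad → L = 2.66·(0.849061 + 4.319227 + 2.892462) = 2.66·8.060750 = 21.441594 m
LRL: c = (6 − d² + 2cos(α−β) − 2d(sin α − sin β))/8 = -0.050862; p = 2π − arccos c = 4.661505 rad; φ = atan2(cos β − cos α, d + sin α − sin β) = 0.182746 rad; t = (φ − α + p/2) mod 2π = 3.983127 rad, q = (β − α − t + p) mod 2π = 1.256082 rad → L = 2.66·(3.983127 + 4.661505 + 1.256082) = 2.66·9.900715 = 26.335901 m
Shortest: RLR with L = 21.441594 m ≈ 21.4416 m
Convert RLR to answer units (arcs ×180/π): t = 0.849061·180/π = 48.6476°, p = 4.319227·180/π = 247.4735°, q = 2.892462·180/π = 165.7259°, L = 21.4416 m.

RLR: t = 48.6476°, p = 247.4735°, q = 165.7259°, L = 21.4416 m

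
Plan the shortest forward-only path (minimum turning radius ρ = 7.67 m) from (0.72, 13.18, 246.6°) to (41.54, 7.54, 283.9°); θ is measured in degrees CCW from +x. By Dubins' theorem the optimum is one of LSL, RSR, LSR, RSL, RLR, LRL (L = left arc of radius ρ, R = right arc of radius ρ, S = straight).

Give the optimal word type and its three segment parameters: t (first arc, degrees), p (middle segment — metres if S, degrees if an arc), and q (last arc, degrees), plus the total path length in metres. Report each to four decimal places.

Let ψ = atan2(Δy, Δx) = atan2(-5.64, 40.82) = -7.8666° be the start→goal bearing.
Normalize: d = |goal − start| / ρ = 41.207791/7.67 = 5.372593, α = (θ_start − ψ) mod 360° = 254.4666° = 4.441280 rad, β = (θ_goal − ψ) mod 360° = 291.7666° = 5.092288 rad.
Common terms: sin α = -0.963475, cos α = -0.267800, sin β = -0.928702, cos β = 0.370827, cos(α−β) = 0.795473, d² = 28.864759. Work in radians in the unit-radius frame; every candidate has L = ρ·(t + p + q).
LSL: p² = 2 + d² − 2cos(α−β) + 2d(sin α − sin β) = 28.900175; p = √p² = 5.375888; φ = atan2(cos β − cos α, d + sin α − sin β) = 0.119076 rad; t = (φ − α) mod 2π = 1.960981 rad, q = (β − φ) mod 2π = 4.973212 rad → L = 7.67·(1.960981 + 5.375888 + 4.973212) = 7.67·12.310081 = 94.418324 m
RSR: p² = 2 + d² − 2cos(α−β) + 2d(sin β − sin α) = 29.647449; p = √p² = 5.444947; φ = atan2(cos α − cos β, d − sin α + sin β) = -0.117559 rad; t = (α − φ) mod 2π = 4.558839 rad, q = (φ − β) mod 2π = 1.073339 rad → L = 7.67·(4.558839 + 5.444947 + 1.073339) = 7.67·11.077125 = 84.961545 m
LSR: p² = d² − 2 + 2cos(α−β) + 2d(sin α + sin β) = 8.123915; p = √p² = 2.850248; φ = atan2(−cos α − cos β, d + sin α + sin β) − atan2(−2, p) = 0.582268 rad; t = (φ − α) mod 2π = 2.424173 rad, q = (φ − β) mod 2π = 1.773166 rad → L = 7.67·(2.424173 + 2.850248 + 1.773166) = 7.67·7.047587 = 54.054993 m
RSL: p² = d² − 2 + 2cos(α−β) − 2d(sin α + sin β) = 48.787497; p = √p² = 6.984805; φ = atan2(cos α + cos β, d − sin α − sin β) − atan2(2, p) = -0.264693 rad; t = (α − φ) mod 2π = 4.705974 rad, q = (β − φ) mod 2π = 5.356981 rad → L = 7.67·(4.705974 + 6.984805 + 5.356981) = 7.67·17.047760 = 130.756318 m
RLR: c = (6 − d² + 2cos(α−β) + 2d(sin α − sin β))/8 = -2.705931, |c| > 1 → infeasible
LRL: c = (6 − d² + 2cos(α−β) − 2d(sin α − sin β))/8 = -2.612522, |c| > 1 → infeasible
Shortest: LSR with L = 54.054993 m ≈ 54.0550 m
Convert LSR to answer units (arcs ×180/π): t = 2.424173·180/π = 138.8949°, p = ρ·p = 7.67·2.850248 = 21.8614 m, q = 1.773166·180/π = 101.5949°, L = 54.0550 m.

LSR: t = 138.8949°, p = 21.8614 m, q = 101.5949°, L = 54.0550 m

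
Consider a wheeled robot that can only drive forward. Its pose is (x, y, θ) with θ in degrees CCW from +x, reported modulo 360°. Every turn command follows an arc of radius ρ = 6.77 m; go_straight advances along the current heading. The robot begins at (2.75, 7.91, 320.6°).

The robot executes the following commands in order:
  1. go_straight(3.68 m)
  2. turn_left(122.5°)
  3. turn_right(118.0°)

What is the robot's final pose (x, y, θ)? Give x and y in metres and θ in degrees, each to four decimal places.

set_pose: (x, y, θ) = (2.7500, 7.9100, 320.6000°), ρ = 6.77
go_straight(3.68): x += 3.68·cos θ, y += 3.68·sin θ → (5.5937, 5.5742, 320.6000°)
turn_left(122.5°): centre at ρ to the left, rotate +122.5° → (16.6118, 9.9923, 443.1000° ≡ 83.1000°)
turn_right(118.0°): centre at ρ to the right, rotate −118.0° → (27.2061, 14.7314, -34.9000° ≡ 325.1000°)

(27.2061, 14.7314, 325.1000°)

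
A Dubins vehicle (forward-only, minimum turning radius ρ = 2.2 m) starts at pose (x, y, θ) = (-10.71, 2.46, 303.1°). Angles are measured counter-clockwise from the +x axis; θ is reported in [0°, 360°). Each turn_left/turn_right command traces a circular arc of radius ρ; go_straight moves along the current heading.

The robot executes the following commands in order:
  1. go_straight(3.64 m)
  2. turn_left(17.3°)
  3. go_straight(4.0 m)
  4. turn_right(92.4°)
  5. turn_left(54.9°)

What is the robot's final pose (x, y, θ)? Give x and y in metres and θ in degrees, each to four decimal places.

set_pose: (x, y, θ) = (-10.7100, 2.4600, 303.1000°), ρ = 2.2
go_straight(3.64): x += 3.64·cos θ, y += 3.64·sin θ → (-8.7222, -0.5893, 303.1000°)
turn_left(17.3°): centre at ρ to the left, rotate +17.3° → (-8.2815, -1.0830, 320.4000°)
go_straight(4.0): x += 4.0·cos θ, y += 4.0·sin θ → (-5.1995, -3.6327, 320.4000°)
turn_right(92.4°): centre at ρ to the right, rotate −92.4° → (-4.9669, -6.7999, 228.0000°)
turn_left(54.9°): centre at ρ to the left, rotate +54.9° → (-5.4765, -8.7632, 282.9000°)

(-5.4765, -8.7632, 282.9000°)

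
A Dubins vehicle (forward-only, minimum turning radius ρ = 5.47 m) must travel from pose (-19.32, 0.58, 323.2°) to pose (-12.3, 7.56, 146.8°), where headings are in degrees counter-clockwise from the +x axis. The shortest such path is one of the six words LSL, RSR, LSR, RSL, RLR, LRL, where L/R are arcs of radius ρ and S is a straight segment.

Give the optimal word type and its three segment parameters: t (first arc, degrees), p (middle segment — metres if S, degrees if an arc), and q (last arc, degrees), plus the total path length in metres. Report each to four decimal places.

Let ψ = atan2(Δy, Δx) = atan2(6.98, 7.02) = 44.8363° be the start→goal bearing.
Normalize: d = |goal − start| / ρ = 9.899535/5.47 = 1.809787, α = (θ_start − ψ) mod 360° = 278.3637° = 4.858363 rad, β = (θ_goal − ψ) mod 360° = 101.9637° = 1.779602 rad.
Common terms: sin α = -0.989365, cos α = 0.145456, sin β = 0.978279, cos β = -0.207292, cos(α−β) = -0.998027, d² = 3.275329. Work in radians in the unit-radius frame; every candidate has L = ρ·(t + p + q).
LSL: p² = 2 + d² − 2cos(α−β) + 2d(sin α − sin β) = 0.149350; p = √p² = 0.386458; φ = atan2(cos β − cos α, d + sin α − sin β) = -1.991574 rad; t = (φ − α) mod 2π = 5.716434 rad, q = (β − φ) mod 2π = 3.771176 rad → L = 5.47·(5.716434 + 0.386458 + 3.771176) = 5.47·9.874068 = 54.011153 m
RSR: p² = 2 + d² − 2cos(α−β) + 2d(sin β − sin α) = 14.393415; p = √p² = 3.793865; φ = atan2(cos α − cos β, d − sin α + sin β) = 0.093113 rad; t = (α − φ) mod 2π = 4.765250 rad, q = (φ − β) mod 2π = 4.596696 rad → L = 5.47·(4.765250 + 3.793865 + 4.596696) = 5.47·13.155812 = 71.962289 m
LSR: p² = d² − 2 + 2cos(α−β) + 2d(sin α + sin β) = -0.760849 < 0 → infeasible
RSL: p² = d² − 2 + 2cos(α−β) − 2d(sin α + sin β) = -0.680599 < 0 → infeasible
RLR: c = (6 − d² + 2cos(α−β) + 2d(sin α − sin β))/8 = -0.799177; p = 2π − arccos c = 3.786464 rad; φ = atan2(cos α − cos β, d − sin α + sin β) = 0.093113 rad; t = (α − φ + p/2) mod 2π = 0.375297 rad, q = (α − β − t + p) mod 2π = 0.206743 rad → L = 5.47·(0.375297 + 3.786464 + 0.206743) = 5.47·4.368504 = 23.895717 m
LRL: c = (6 − d² + 2cos(α−β) − 2d(sin α − sin β))/8 = 0.981331; p = 2π − arccos c = 6.089654 rad; φ = atan2(cos β − cos α, d + sin α − sin β) = -1.991574 rad; t = (φ − α + p/2) mod 2π = 2.478076 rad, q = (β − α − t + p) mod 2π = 0.532818 rad → L = 5.47·(2.478076 + 6.089654 + 0.532818) = 5.47·9.100548 = 49.779996 m
Shortest: RLR with L = 23.895717 m ≈ 23.8957 m
Convert RLR to answer units (arcs ×180/π): t = 0.375297·180/π = 21.5029°, p = 3.786464·180/π = 216.9484°, q = 0.206743·180/π = 11.8455°, L = 23.8957 m.

RLR: t = 21.5029°, p = 216.9484°, q = 11.8455°, L = 23.8957 m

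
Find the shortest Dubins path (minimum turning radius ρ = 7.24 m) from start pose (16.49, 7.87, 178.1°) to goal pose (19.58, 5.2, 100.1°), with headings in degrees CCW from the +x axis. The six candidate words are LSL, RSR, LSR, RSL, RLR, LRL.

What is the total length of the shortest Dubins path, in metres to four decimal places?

Let ψ = atan2(Δy, Δx) = atan2(-2.67, 3.09) = -40.8296° be the start→goal bearing.
Normalize: d = |goal − start| / ρ = 4.083748/7.24 = 0.564054, α = (θ_start − ψ) mod 360° = 218.9296° = 3.821042 rad, β = (θ_goal − ψ) mod 360° = 140.9296° = 2.459685 rad.
Common terms: sin α = -0.628365, cos α = -0.777919, sin β = 0.630275, cos β = -0.776372, cos(α−β) = 0.207912, d² = 0.318156. Work in radians in the unit-radius frame; every candidate has L = ρ·(t + p + q).
LSL: p² = 2 + d² − 2cos(α−β) + 2d(sin α − sin β) = 0.482452; p = √p² = 0.694588; φ = atan2(cos β − cos α, d + sin α − sin β) = 3.139365 rad; t = (φ − α) mod 2π = 5.601509 rad, q = (β − φ) mod 2π = 5.603505 rad → L = 7.24·(5.601509 + 0.694588 + 5.603505) = 7.24·11.899602 = 86.153116 m
RSR: p² = 2 + d² − 2cos(α−β) + 2d(sin β − sin α) = 3.322214; p = √p² = 1.822694; φ = atan2(cos α − cos β, d − sin α + sin β) = -0.000849 rad; t = (α − φ) mod 2π = 3.821891 rad, q = (φ − β) mod 2π = 3.822651 rad → L = 7.24·(3.821891 + 1.822694 + 3.822651) = 7.24·9.467236 = 68.542790 m
LSR: p² = d² − 2 + 2cos(α−β) + 2d(sin α + sin β) = -1.263865 < 0 → infeasible
RSL: p² = d² − 2 + 2cos(α−β) − 2d(sin α + sin β) = -1.268176 < 0 → infeasible
RLR: c = (6 − d² + 2cos(α−β) + 2d(sin α − sin β))/8 = 0.584723; p = 2π − arccos c = 5.336928 rad; φ = atan2(cos α − cos β, d − sin α + sin β) = -0.000849 rad; t = (α − φ + p/2) mod 2π = 0.207169 rad, q = (α − β − t + p) mod 2π = 0.207930 rad → L = 7.24·(0.207169 + 5.336928 + 0.207930) = 7.24·5.752027 = 41.644677 m
LRL: c = (6 − d² + 2cos(α−β) − 2d(sin α − sin β))/8 = 0.939693; p = 2π − arccos c = 5.934122 rad; φ = atan2(cos β − cos α, d + sin α − sin β) = 3.139365 rad; t = (φ − α + p/2) mod 2π = 2.285384 rad, q = (β − α − t + p) mod 2π = 2.287381 rad → L = 7.24·(2.285384 + 5.934122 + 2.287381) = 7.24·10.506887 = 76.069862 m
Shortest: RLR with L = 41.644677 m ≈ 41.6447 m

41.6447 m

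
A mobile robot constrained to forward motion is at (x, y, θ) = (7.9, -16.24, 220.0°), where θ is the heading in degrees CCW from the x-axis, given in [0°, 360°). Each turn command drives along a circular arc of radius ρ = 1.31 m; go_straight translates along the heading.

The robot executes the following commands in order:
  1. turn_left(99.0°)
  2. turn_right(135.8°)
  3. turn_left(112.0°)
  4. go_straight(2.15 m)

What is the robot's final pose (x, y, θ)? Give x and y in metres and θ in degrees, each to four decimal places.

set_pose: (x, y, θ) = (7.9000, -16.2400, 220.0000°), ρ = 1.31
turn_left(99.0°): centre at ρ to the left, rotate +99.0° → (7.8826, -18.2322, 319.0000°)
turn_right(135.8°): centre at ρ to the right, rotate −135.8° → (7.0963, -20.5288, 183.2000°)
turn_left(112.0°): centre at ρ to the left, rotate +112.0° → (5.9841, -22.3945, 295.2000°)
go_straight(2.15): x += 2.15·cos θ, y += 2.15·sin θ → (6.8995, -24.3399, 295.2000°)

(6.8995, -24.3399, 295.2000°)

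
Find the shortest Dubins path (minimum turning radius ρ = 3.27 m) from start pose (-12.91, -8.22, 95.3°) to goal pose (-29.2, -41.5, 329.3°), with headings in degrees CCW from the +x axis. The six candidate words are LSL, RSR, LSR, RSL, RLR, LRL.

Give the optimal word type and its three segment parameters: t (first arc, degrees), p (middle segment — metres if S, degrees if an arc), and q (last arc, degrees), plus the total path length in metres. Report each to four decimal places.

LSL: t = 154.0571°, p = 32.2359 m, q = 79.9429°, L = 45.5908 m

Let ψ = atan2(Δy, Δx) = atan2(-33.28, -16.29) = -116.0810° be the start→goal bearing.
Normalize: d = |goal − start| / ρ = 37.052969/3.27 = 11.331183, α = (θ_start − ψ) mod 360° = 211.3810° = 3.689294 rad, β = (θ_goal − ψ) mod 360° = 85.3810° = 1.490179 rad.
Common terms: sin α = -0.520726, cos α = -0.853724, sin β = 0.996752, cos β = 0.080530, cos(α−β) = -0.587785, d² = 128.395711. Work in radians in the unit-radius frame; every candidate has L = ρ·(t + p + q).
LSL: p² = 2 + d² − 2cos(α−β) + 2d(sin α − sin β) = 97.181633; p = √p² = 9.858074; φ = atan2(cos β − cos α, d + sin α − sin β) = 0.094913 rad; t = (φ − α) mod 2π = 2.688804 rad, q = (β − φ) mod 2π = 1.395266 rad → L = 3.27·(2.688804 + 9.858074 + 1.395266) = 3.27·13.942145 = 45.590814 m
RSR: p² = 2 + d² − 2cos(α−β) + 2d(sin β − sin α) = 165.960931; p = √p² = 12.882582; φ = atan2(cos α − cos β, d − sin α + sin β) = -0.072584 rad; t = (α − φ) mod 2π = 3.761878 rad, q = (φ − β) mod 2π = 4.720422 rad → L = 3.27·(3.761878 + 12.882582 + 4.720422) = 3.27·21.364883 = 69.863166 m
LSR: p² = d² − 2 + 2cos(α−β) + 2d(sin α + sin β) = 136.008018; p = √p² = 11.662248; φ = atan2(−cos α − cos β, d + sin α + sin β) − atan2(−2, p) = 0.235233 rad; t = (φ − α) mod 2π = 2.829124 rad, q = (φ − β) mod 2π = 5.028239 rad → L = 3.27·(2.829124 + 11.662248 + 5.028239) = 3.27·19.519611 = 63.829128 m
RSL: p² = d² − 2 + 2cos(α−β) − 2d(sin α + sin β) = 114.432263; p = √p² = 10.697302; φ = atan2(cos α + cos β, d − sin α − sin β) − atan2(2, p) = -0.255937 rad; t = (α − φ) mod 2π = 3.945231 rad, q = (β − φ) mod 2π = 1.746116 rad → L = 3.27·(3.945231 + 10.697302 + 1.746116) = 3.27·16.388649 = 53.590883 m
RLR: c = (6 − d² + 2cos(α−β) + 2d(sin α − sin β))/8 = -19.745116, |c| > 1 → infeasible
LRL: c = (6 − d² + 2cos(α−β) − 2d(sin α − sin β))/8 = -11.147704, |c| > 1 → infeasible
Shortest: LSL with L = 45.590814 m ≈ 45.5908 m
Convert LSL to answer units (arcs ×180/π): t = 2.688804·180/π = 154.0571°, p = ρ·p = 3.27·9.858074 = 32.2359 m, q = 1.395266·180/π = 79.9429°, L = 45.5908 m.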